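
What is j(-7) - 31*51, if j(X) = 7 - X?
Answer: -1567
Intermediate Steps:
j(-7) - 31*51 = (7 - 1*(-7)) - 31*51 = (7 + 7) - 1581 = 14 - 1581 = -1567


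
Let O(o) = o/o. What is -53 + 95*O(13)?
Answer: 42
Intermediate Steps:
O(o) = 1
-53 + 95*O(13) = -53 + 95*1 = -53 + 95 = 42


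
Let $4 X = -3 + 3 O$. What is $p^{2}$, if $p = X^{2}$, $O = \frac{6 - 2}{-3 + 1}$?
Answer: $\frac{6561}{256} \approx 25.629$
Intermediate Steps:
$O = -2$ ($O = \frac{4}{-2} = 4 \left(- \frac{1}{2}\right) = -2$)
$X = - \frac{9}{4}$ ($X = \frac{-3 + 3 \left(-2\right)}{4} = \frac{-3 - 6}{4} = \frac{1}{4} \left(-9\right) = - \frac{9}{4} \approx -2.25$)
$p = \frac{81}{16}$ ($p = \left(- \frac{9}{4}\right)^{2} = \frac{81}{16} \approx 5.0625$)
$p^{2} = \left(\frac{81}{16}\right)^{2} = \frac{6561}{256}$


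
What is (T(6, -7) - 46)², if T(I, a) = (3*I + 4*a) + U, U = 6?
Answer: 2500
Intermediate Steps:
T(I, a) = 6 + 3*I + 4*a (T(I, a) = (3*I + 4*a) + 6 = 6 + 3*I + 4*a)
(T(6, -7) - 46)² = ((6 + 3*6 + 4*(-7)) - 46)² = ((6 + 18 - 28) - 46)² = (-4 - 46)² = (-50)² = 2500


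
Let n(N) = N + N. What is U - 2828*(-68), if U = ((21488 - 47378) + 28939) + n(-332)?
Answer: 194689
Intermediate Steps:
n(N) = 2*N
U = 2385 (U = ((21488 - 47378) + 28939) + 2*(-332) = (-25890 + 28939) - 664 = 3049 - 664 = 2385)
U - 2828*(-68) = 2385 - 2828*(-68) = 2385 + 192304 = 194689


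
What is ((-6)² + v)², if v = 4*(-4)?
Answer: 400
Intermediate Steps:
v = -16
((-6)² + v)² = ((-6)² - 16)² = (36 - 16)² = 20² = 400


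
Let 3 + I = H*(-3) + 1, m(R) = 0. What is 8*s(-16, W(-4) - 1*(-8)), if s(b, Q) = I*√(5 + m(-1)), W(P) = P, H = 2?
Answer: -64*√5 ≈ -143.11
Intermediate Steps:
I = -8 (I = -3 + (2*(-3) + 1) = -3 + (-6 + 1) = -3 - 5 = -8)
s(b, Q) = -8*√5 (s(b, Q) = -8*√(5 + 0) = -8*√5)
8*s(-16, W(-4) - 1*(-8)) = 8*(-8*√5) = -64*√5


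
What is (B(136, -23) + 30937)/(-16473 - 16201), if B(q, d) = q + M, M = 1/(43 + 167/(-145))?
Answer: -188551109/198265832 ≈ -0.95100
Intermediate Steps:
M = 145/6068 (M = 1/(43 + 167*(-1/145)) = 1/(43 - 167/145) = 1/(6068/145) = 145/6068 ≈ 0.023896)
B(q, d) = 145/6068 + q (B(q, d) = q + 145/6068 = 145/6068 + q)
(B(136, -23) + 30937)/(-16473 - 16201) = ((145/6068 + 136) + 30937)/(-16473 - 16201) = (825393/6068 + 30937)/(-32674) = (188551109/6068)*(-1/32674) = -188551109/198265832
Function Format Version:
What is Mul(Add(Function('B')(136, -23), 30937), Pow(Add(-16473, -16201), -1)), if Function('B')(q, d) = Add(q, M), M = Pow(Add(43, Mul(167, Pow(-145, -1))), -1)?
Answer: Rational(-188551109, 198265832) ≈ -0.95100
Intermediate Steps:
M = Rational(145, 6068) (M = Pow(Add(43, Mul(167, Rational(-1, 145))), -1) = Pow(Add(43, Rational(-167, 145)), -1) = Pow(Rational(6068, 145), -1) = Rational(145, 6068) ≈ 0.023896)
Function('B')(q, d) = Add(Rational(145, 6068), q) (Function('B')(q, d) = Add(q, Rational(145, 6068)) = Add(Rational(145, 6068), q))
Mul(Add(Function('B')(136, -23), 30937), Pow(Add(-16473, -16201), -1)) = Mul(Add(Add(Rational(145, 6068), 136), 30937), Pow(Add(-16473, -16201), -1)) = Mul(Add(Rational(825393, 6068), 30937), Pow(-32674, -1)) = Mul(Rational(188551109, 6068), Rational(-1, 32674)) = Rational(-188551109, 198265832)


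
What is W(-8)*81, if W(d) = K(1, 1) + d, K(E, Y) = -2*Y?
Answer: -810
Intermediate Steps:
W(d) = -2 + d (W(d) = -2*1 + d = -2 + d)
W(-8)*81 = (-2 - 8)*81 = -10*81 = -810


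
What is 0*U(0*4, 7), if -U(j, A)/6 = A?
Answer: 0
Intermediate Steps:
U(j, A) = -6*A
0*U(0*4, 7) = 0*(-6*7) = 0*(-42) = 0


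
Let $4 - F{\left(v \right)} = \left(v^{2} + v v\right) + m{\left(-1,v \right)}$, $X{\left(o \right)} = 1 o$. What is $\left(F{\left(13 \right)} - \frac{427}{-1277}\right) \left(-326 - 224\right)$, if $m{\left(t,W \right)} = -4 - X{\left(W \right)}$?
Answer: $\frac{222410100}{1277} \approx 1.7417 \cdot 10^{5}$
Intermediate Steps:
$X{\left(o \right)} = o$
$m{\left(t,W \right)} = -4 - W$
$F{\left(v \right)} = 8 + v - 2 v^{2}$ ($F{\left(v \right)} = 4 - \left(\left(v^{2} + v v\right) - \left(4 + v\right)\right) = 4 - \left(\left(v^{2} + v^{2}\right) - \left(4 + v\right)\right) = 4 - \left(2 v^{2} - \left(4 + v\right)\right) = 4 - \left(-4 - v + 2 v^{2}\right) = 4 + \left(4 + v - 2 v^{2}\right) = 8 + v - 2 v^{2}$)
$\left(F{\left(13 \right)} - \frac{427}{-1277}\right) \left(-326 - 224\right) = \left(\left(8 + 13 - 2 \cdot 13^{2}\right) - \frac{427}{-1277}\right) \left(-326 - 224\right) = \left(\left(8 + 13 - 338\right) - - \frac{427}{1277}\right) \left(-550\right) = \left(\left(8 + 13 - 338\right) + \frac{427}{1277}\right) \left(-550\right) = \left(-317 + \frac{427}{1277}\right) \left(-550\right) = \left(- \frac{404382}{1277}\right) \left(-550\right) = \frac{222410100}{1277}$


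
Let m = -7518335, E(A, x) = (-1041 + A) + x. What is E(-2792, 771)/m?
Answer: 3062/7518335 ≈ 0.00040727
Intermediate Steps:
E(A, x) = -1041 + A + x
E(-2792, 771)/m = (-1041 - 2792 + 771)/(-7518335) = -3062*(-1/7518335) = 3062/7518335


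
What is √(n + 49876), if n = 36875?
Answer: 27*√119 ≈ 294.54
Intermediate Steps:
√(n + 49876) = √(36875 + 49876) = √86751 = 27*√119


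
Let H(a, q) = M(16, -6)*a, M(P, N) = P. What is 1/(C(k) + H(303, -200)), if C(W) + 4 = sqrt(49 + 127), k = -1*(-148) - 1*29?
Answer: 1211/5866040 - sqrt(11)/5866040 ≈ 0.00020588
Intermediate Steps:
k = 119 (k = 148 - 29 = 119)
C(W) = -4 + 4*sqrt(11) (C(W) = -4 + sqrt(49 + 127) = -4 + sqrt(176) = -4 + 4*sqrt(11))
H(a, q) = 16*a
1/(C(k) + H(303, -200)) = 1/((-4 + 4*sqrt(11)) + 16*303) = 1/((-4 + 4*sqrt(11)) + 4848) = 1/(4844 + 4*sqrt(11))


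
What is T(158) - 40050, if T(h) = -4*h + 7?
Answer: -40675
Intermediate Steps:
T(h) = 7 - 4*h
T(158) - 40050 = (7 - 4*158) - 40050 = (7 - 632) - 40050 = -625 - 40050 = -40675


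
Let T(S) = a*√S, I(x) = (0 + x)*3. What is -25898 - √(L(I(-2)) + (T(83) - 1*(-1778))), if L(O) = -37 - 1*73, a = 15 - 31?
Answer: -25898 - 2*√(417 - 4*√83) ≈ -25937.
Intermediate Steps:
a = -16
I(x) = 3*x (I(x) = x*3 = 3*x)
L(O) = -110 (L(O) = -37 - 73 = -110)
T(S) = -16*√S
-25898 - √(L(I(-2)) + (T(83) - 1*(-1778))) = -25898 - √(-110 + (-16*√83 - 1*(-1778))) = -25898 - √(-110 + (-16*√83 + 1778)) = -25898 - √(-110 + (1778 - 16*√83)) = -25898 - √(1668 - 16*√83)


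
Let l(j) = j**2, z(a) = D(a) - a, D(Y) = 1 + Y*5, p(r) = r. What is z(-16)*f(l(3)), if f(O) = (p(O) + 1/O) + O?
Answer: -1141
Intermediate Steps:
D(Y) = 1 + 5*Y
z(a) = 1 + 4*a (z(a) = (1 + 5*a) - a = 1 + 4*a)
f(O) = 1/O + 2*O (f(O) = (O + 1/O) + O = 1/O + 2*O)
z(-16)*f(l(3)) = (1 + 4*(-16))*(1/(3**2) + 2*3**2) = (1 - 64)*(1/9 + 2*9) = -63*(1/9 + 18) = -63*163/9 = -1141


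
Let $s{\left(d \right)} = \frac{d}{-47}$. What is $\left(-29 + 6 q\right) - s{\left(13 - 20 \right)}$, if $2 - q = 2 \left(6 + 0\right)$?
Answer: $- \frac{4190}{47} \approx -89.149$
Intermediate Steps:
$s{\left(d \right)} = - \frac{d}{47}$ ($s{\left(d \right)} = d \left(- \frac{1}{47}\right) = - \frac{d}{47}$)
$q = -10$ ($q = 2 - 2 \left(6 + 0\right) = 2 - 2 \cdot 6 = 2 - 12 = -10$)
$\left(-29 + 6 q\right) - s{\left(13 - 20 \right)} = \left(-29 + 6 \left(-10\right)\right) - - \frac{13 - 20}{47} = \left(-29 - 60\right) - - \frac{13 - 20}{47} = -89 - \left(- \frac{1}{47}\right) \left(-7\right) = -89 - \frac{7}{47} = - \frac{4190}{47}$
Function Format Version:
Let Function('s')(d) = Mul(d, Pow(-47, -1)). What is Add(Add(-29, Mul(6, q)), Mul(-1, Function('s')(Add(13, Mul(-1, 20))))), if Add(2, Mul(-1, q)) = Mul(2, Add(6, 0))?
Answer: Rational(-4190, 47) ≈ -89.149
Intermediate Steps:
Function('s')(d) = Mul(Rational(-1, 47), d) (Function('s')(d) = Mul(d, Rational(-1, 47)) = Mul(Rational(-1, 47), d))
q = -10 (q = Add(2, Mul(-1, Mul(2, Add(6, 0)))) = Add(2, Mul(-1, Mul(2, 6))) = Add(2, Mul(-1, 12)) = Add(2, -12) = -10)
Add(Add(-29, Mul(6, q)), Mul(-1, Function('s')(Add(13, Mul(-1, 20))))) = Add(Add(-29, Mul(6, -10)), Mul(-1, Mul(Rational(-1, 47), Add(13, Mul(-1, 20))))) = Add(Add(-29, -60), Mul(-1, Mul(Rational(-1, 47), Add(13, -20)))) = Add(-89, Mul(-1, Mul(Rational(-1, 47), -7))) = Add(-89, Mul(-1, Rational(7, 47))) = Add(-89, Rational(-7, 47)) = Rational(-4190, 47)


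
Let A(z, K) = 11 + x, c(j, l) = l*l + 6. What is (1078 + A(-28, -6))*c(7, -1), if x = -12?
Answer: 7539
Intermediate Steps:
c(j, l) = 6 + l² (c(j, l) = l² + 6 = 6 + l²)
A(z, K) = -1 (A(z, K) = 11 - 12 = -1)
(1078 + A(-28, -6))*c(7, -1) = (1078 - 1)*(6 + (-1)²) = 1077*(6 + 1) = 1077*7 = 7539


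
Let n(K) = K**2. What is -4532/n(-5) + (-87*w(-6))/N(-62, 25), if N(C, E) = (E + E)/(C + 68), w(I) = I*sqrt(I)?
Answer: -4532/25 + 1566*I*sqrt(6)/25 ≈ -181.28 + 153.44*I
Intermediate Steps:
w(I) = I**(3/2)
N(C, E) = 2*E/(68 + C) (N(C, E) = (2*E)/(68 + C) = 2*E/(68 + C))
-4532/n(-5) + (-87*w(-6))/N(-62, 25) = -4532/((-5)**2) + (-(-522)*I*sqrt(6))/((2*25/(68 - 62))) = -4532/25 + (-(-522)*I*sqrt(6))/((2*25/6)) = -4532*1/25 + (522*I*sqrt(6))/((2*25*(1/6))) = -4532/25 + (522*I*sqrt(6))/(25/3) = -4532/25 + (522*I*sqrt(6))*(3/25) = -4532/25 + 1566*I*sqrt(6)/25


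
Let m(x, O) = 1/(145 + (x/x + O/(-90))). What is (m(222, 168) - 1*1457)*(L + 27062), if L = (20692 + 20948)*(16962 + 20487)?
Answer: -2456075203982509/1081 ≈ -2.2720e+12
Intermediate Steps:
L = 1559376360 (L = 41640*37449 = 1559376360)
m(x, O) = 1/(146 - O/90) (m(x, O) = 1/(145 + (1 + O*(-1/90))) = 1/(145 + (1 - O/90)) = 1/(146 - O/90))
(m(222, 168) - 1*1457)*(L + 27062) = (-90/(-13140 + 168) - 1*1457)*(1559376360 + 27062) = (-90/(-12972) - 1457)*1559403422 = (-90*(-1/12972) - 1457)*1559403422 = (15/2162 - 1457)*1559403422 = -3150019/2162*1559403422 = -2456075203982509/1081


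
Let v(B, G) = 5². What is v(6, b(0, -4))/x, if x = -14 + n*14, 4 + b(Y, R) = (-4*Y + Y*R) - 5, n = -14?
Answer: -5/42 ≈ -0.11905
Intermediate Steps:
b(Y, R) = -9 - 4*Y + R*Y (b(Y, R) = -4 + ((-4*Y + Y*R) - 5) = -4 + ((-4*Y + R*Y) - 5) = -4 + (-5 - 4*Y + R*Y) = -9 - 4*Y + R*Y)
v(B, G) = 25
x = -210 (x = -14 - 14*14 = -14 - 196 = -210)
v(6, b(0, -4))/x = 25/(-210) = 25*(-1/210) = -5/42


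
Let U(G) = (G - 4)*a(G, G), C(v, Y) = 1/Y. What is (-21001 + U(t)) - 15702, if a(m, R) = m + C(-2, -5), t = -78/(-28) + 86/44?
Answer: -1087960799/29645 ≈ -36700.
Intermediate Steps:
t = 365/77 (t = -78*(-1/28) + 86*(1/44) = 39/14 + 43/22 = 365/77 ≈ 4.7403)
a(m, R) = -1/5 + m (a(m, R) = m + 1/(-5) = m - 1/5 = -1/5 + m)
U(G) = (-4 + G)*(-1/5 + G) (U(G) = (G - 4)*(-1/5 + G) = (-4 + G)*(-1/5 + G))
(-21001 + U(t)) - 15702 = (-21001 + (-1 + 5*(365/77))*(-4 + 365/77)/5) - 15702 = (-21001 + (1/5)*(-1 + 1825/77)*(57/77)) - 15702 = (-21001 + (1/5)*(1748/77)*(57/77)) - 15702 = (-21001 + 99636/29645) - 15702 = -622475009/29645 - 15702 = -1087960799/29645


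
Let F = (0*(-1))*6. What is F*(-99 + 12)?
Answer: 0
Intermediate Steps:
F = 0 (F = 0*6 = 0)
F*(-99 + 12) = 0*(-99 + 12) = 0*(-87) = 0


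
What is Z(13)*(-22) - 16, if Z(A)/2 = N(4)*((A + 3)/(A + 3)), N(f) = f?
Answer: -192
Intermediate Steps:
Z(A) = 8 (Z(A) = 2*(4*((A + 3)/(A + 3))) = 2*(4*((3 + A)/(3 + A))) = 2*(4*1) = 2*4 = 8)
Z(13)*(-22) - 16 = 8*(-22) - 16 = -176 - 16 = -192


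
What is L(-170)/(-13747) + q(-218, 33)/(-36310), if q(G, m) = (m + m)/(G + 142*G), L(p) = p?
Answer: 8746757141/707300608690 ≈ 0.012366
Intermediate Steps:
q(G, m) = 2*m/(143*G) (q(G, m) = (2*m)/((143*G)) = (2*m)*(1/(143*G)) = 2*m/(143*G))
L(-170)/(-13747) + q(-218, 33)/(-36310) = -170/(-13747) + ((2/143)*33/(-218))/(-36310) = -170*(-1/13747) + ((2/143)*33*(-1/218))*(-1/36310) = 170/13747 - 3/1417*(-1/36310) = 170/13747 + 3/51451270 = 8746757141/707300608690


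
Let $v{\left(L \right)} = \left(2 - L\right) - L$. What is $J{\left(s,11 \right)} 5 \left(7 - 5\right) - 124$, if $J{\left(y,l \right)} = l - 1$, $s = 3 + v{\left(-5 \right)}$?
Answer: $-24$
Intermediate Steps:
$v{\left(L \right)} = 2 - 2 L$
$s = 15$ ($s = 3 + \left(2 - -10\right) = 3 + \left(2 + 10\right) = 3 + 12 = 15$)
$J{\left(y,l \right)} = -1 + l$
$J{\left(s,11 \right)} 5 \left(7 - 5\right) - 124 = \left(-1 + 11\right) 5 \left(7 - 5\right) - 124 = 10 \cdot 5 \cdot 2 - 124 = 10 \cdot 10 - 124 = 100 - 124 = -24$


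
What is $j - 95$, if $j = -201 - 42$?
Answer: $-338$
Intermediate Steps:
$j = -243$
$j - 95 = -243 - 95 = -338$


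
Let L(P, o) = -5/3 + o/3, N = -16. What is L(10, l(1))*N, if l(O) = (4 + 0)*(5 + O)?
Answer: -304/3 ≈ -101.33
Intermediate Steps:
l(O) = 20 + 4*O (l(O) = 4*(5 + O) = 20 + 4*O)
L(P, o) = -5/3 + o/3 (L(P, o) = -5*1/3 + o*(1/3) = -5/3 + o/3)
L(10, l(1))*N = (-5/3 + (20 + 4*1)/3)*(-16) = (-5/3 + (20 + 4)/3)*(-16) = (-5/3 + (1/3)*24)*(-16) = (-5/3 + 8)*(-16) = (19/3)*(-16) = -304/3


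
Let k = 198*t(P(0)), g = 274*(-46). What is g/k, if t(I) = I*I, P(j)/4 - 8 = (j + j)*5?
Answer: -3151/50688 ≈ -0.062165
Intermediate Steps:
P(j) = 32 + 40*j (P(j) = 32 + 4*((j + j)*5) = 32 + 4*((2*j)*5) = 32 + 4*(10*j) = 32 + 40*j)
t(I) = I**2
g = -12604
k = 202752 (k = 198*(32 + 40*0)**2 = 198*(32 + 0)**2 = 198*32**2 = 198*1024 = 202752)
g/k = -12604/202752 = -12604*1/202752 = -3151/50688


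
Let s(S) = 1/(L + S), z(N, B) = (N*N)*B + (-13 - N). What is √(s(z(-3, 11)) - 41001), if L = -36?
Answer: 14*I*√587611/53 ≈ 202.49*I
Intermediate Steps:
z(N, B) = -13 - N + B*N² (z(N, B) = N²*B + (-13 - N) = B*N² + (-13 - N) = -13 - N + B*N²)
s(S) = 1/(-36 + S)
√(s(z(-3, 11)) - 41001) = √(1/(-36 + (-13 - 1*(-3) + 11*(-3)²)) - 41001) = √(1/(-36 + (-13 + 3 + 11*9)) - 41001) = √(1/(-36 + (-13 + 3 + 99)) - 41001) = √(1/(-36 + 89) - 41001) = √(1/53 - 41001) = √(-2173052/53) = 14*I*√587611/53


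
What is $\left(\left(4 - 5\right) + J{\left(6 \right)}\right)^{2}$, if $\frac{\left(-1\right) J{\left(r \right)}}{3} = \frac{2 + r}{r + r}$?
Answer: $9$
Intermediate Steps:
$J{\left(r \right)} = - \frac{3 \left(2 + r\right)}{2 r}$ ($J{\left(r \right)} = - 3 \frac{2 + r}{r + r} = - 3 \frac{2 + r}{2 r} = - \frac{3 \left(2 + r\right)}{2 r}$)
$\left(\left(4 - 5\right) + J{\left(6 \right)}\right)^{2} = \left(\left(4 - 5\right) - \left(\frac{3}{2} + \frac{3}{6}\right)\right)^{2} = \left(-1 - 2\right)^{2} = \left(-3\right)^{2} = 9$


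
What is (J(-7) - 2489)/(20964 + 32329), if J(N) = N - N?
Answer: -2489/53293 ≈ -0.046704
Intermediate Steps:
J(N) = 0
(J(-7) - 2489)/(20964 + 32329) = (0 - 2489)/(20964 + 32329) = -2489/53293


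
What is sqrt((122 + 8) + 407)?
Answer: sqrt(537) ≈ 23.173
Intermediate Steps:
sqrt((122 + 8) + 407) = sqrt(130 + 407) = sqrt(537)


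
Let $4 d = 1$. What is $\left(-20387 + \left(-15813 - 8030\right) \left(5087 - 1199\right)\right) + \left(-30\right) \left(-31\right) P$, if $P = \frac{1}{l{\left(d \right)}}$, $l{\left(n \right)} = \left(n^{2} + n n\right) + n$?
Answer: $-92719491$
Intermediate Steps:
$d = \frac{1}{4}$ ($d = \frac{1}{4} \cdot 1 = \frac{1}{4} \approx 0.25$)
$l{\left(n \right)} = n + 2 n^{2}$ ($l{\left(n \right)} = \left(n^{2} + n^{2}\right) + n = 2 n^{2} + n = n + 2 n^{2}$)
$P = \frac{8}{3}$ ($P = \frac{1}{\frac{1}{4} \left(1 + 2 \cdot \frac{1}{4}\right)} = \frac{1}{\frac{1}{4} \left(1 + \frac{1}{2}\right)} = \frac{1}{\frac{1}{4} \cdot \frac{3}{2}} = \frac{1}{\frac{3}{8}} = \frac{8}{3} \approx 2.6667$)
$\left(-20387 + \left(-15813 - 8030\right) \left(5087 - 1199\right)\right) + \left(-30\right) \left(-31\right) P = \left(-20387 + \left(-15813 - 8030\right) \left(5087 - 1199\right)\right) + \left(-30\right) \left(-31\right) \frac{8}{3} = \left(-20387 - 92701584\right) + 930 \cdot \frac{8}{3} = \left(-20387 - 92701584\right) + 2480 = -92721971 + 2480 = -92719491$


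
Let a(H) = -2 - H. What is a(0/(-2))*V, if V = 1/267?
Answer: -2/267 ≈ -0.0074906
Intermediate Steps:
V = 1/267 ≈ 0.0037453
a(0/(-2))*V = (-2 - 0/(-2))*(1/267) = (-2 - 0*(-1)/2)*(1/267) = (-2 - 1*0)*(1/267) = (-2 + 0)*(1/267) = -2*1/267 = -2/267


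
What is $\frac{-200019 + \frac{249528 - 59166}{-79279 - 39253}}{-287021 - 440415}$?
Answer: $\frac{11854421235}{43112221976} \approx 0.27497$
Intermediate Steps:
$\frac{-200019 + \frac{249528 - 59166}{-79279 - 39253}}{-287021 - 440415} = \frac{-200019 + \frac{190362}{-118532}}{-727436} = \left(-200019 + 190362 \left(- \frac{1}{118532}\right)\right) \left(- \frac{1}{727436}\right) = \left(-200019 - \frac{95181}{59266}\right) \left(- \frac{1}{727436}\right) = \left(- \frac{11854421235}{59266}\right) \left(- \frac{1}{727436}\right) = \frac{11854421235}{43112221976}$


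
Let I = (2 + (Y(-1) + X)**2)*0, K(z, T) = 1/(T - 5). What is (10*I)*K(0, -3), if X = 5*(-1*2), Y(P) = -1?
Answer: 0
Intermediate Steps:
K(z, T) = 1/(-5 + T)
X = -10 (X = 5*(-2) = -10)
I = 0 (I = (2 + (-1 - 10)**2)*0 = (2 + (-11)**2)*0 = (2 + 121)*0 = 123*0 = 0)
(10*I)*K(0, -3) = (10*0)/(-5 - 3) = 0/(-8) = 0*(-1/8) = 0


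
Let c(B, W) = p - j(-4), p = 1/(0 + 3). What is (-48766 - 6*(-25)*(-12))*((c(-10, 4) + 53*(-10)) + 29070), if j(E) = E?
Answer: -4330118278/3 ≈ -1.4434e+9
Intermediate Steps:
p = 1/3 ≈ 0.33333
c(B, W) = 13/3 (c(B, W) = 1/3 - 1*(-4) = 1/3 + 4 = 13/3)
(-48766 - 6*(-25)*(-12))*((c(-10, 4) + 53*(-10)) + 29070) = (-48766 - 6*(-25)*(-12))*((13/3 + 53*(-10)) + 29070) = (-48766 + 150*(-12))*((13/3 - 530) + 29070) = (-48766 - 1800)*(-1577/3 + 29070) = -50566*85633/3 = -4330118278/3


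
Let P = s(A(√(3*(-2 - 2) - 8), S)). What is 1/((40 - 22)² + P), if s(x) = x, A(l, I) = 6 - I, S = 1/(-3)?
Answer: 3/991 ≈ 0.0030272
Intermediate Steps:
S = -⅓ ≈ -0.33333
P = 19/3 (P = 6 - 1*(-⅓) = 6 + ⅓ = 19/3 ≈ 6.3333)
1/((40 - 22)² + P) = 1/((40 - 22)² + 19/3) = 1/(18² + 19/3) = 1/(324 + 19/3) = 1/(991/3) = 3/991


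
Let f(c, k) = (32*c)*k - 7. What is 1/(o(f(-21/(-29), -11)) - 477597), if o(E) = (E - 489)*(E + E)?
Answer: -841/70881637 ≈ -1.1865e-5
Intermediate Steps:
f(c, k) = -7 + 32*c*k (f(c, k) = 32*c*k - 7 = -7 + 32*c*k)
o(E) = 2*E*(-489 + E) (o(E) = (-489 + E)*(2*E) = 2*E*(-489 + E))
1/(o(f(-21/(-29), -11)) - 477597) = 1/(2*(-7 + 32*(-21/(-29))*(-11))*(-489 + (-7 + 32*(-21/(-29))*(-11))) - 477597) = 1/(2*(-7 + 32*(-21*(-1/29))*(-11))*(-489 + (-7 + 32*(-21*(-1/29))*(-11))) - 477597) = 1/(2*(-7 + 32*(21/29)*(-11))*(-489 + (-7 + 32*(21/29)*(-11))) - 477597) = 1/(2*(-7 - 7392/29)*(-489 + (-7 - 7392/29)) - 477597) = 1/(2*(-7595/29)*(-489 - 7595/29) - 477597) = 1/(2*(-7595/29)*(-21776/29) - 477597) = 1/(330777440/841 - 477597) = 1/(-70881637/841) = -841/70881637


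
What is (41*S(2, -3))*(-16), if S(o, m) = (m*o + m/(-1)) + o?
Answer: 656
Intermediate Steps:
S(o, m) = o - m + m*o (S(o, m) = (m*o - m) + o = (-m + m*o) + o = o - m + m*o)
(41*S(2, -3))*(-16) = (41*(2 - 1*(-3) - 3*2))*(-16) = (41*(2 + 3 - 6))*(-16) = (41*(-1))*(-16) = -41*(-16) = 656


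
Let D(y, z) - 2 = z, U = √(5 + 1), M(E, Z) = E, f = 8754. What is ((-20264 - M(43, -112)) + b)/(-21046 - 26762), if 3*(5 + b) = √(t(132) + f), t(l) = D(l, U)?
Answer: 2539/5976 - √(8756 + √6)/143424 ≈ 0.42421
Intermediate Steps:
U = √6 ≈ 2.4495
D(y, z) = 2 + z
t(l) = 2 + √6
b = -5 + √(8756 + √6)/3 (b = -5 + √((2 + √6) + 8754)/3 = -5 + √(8756 + √6)/3 ≈ 26.196)
((-20264 - M(43, -112)) + b)/(-21046 - 26762) = ((-20264 - 1*43) + (-5 + √(8756 + √6)/3))/(-21046 - 26762) = ((-20264 - 43) + (-5 + √(8756 + √6)/3))/(-47808) = (-20307 + (-5 + √(8756 + √6)/3))*(-1/47808) = (-20312 + √(8756 + √6)/3)*(-1/47808) = 2539/5976 - √(8756 + √6)/143424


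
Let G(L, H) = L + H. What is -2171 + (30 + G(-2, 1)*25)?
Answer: -2166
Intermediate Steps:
G(L, H) = H + L
-2171 + (30 + G(-2, 1)*25) = -2171 + (30 + (1 - 2)*25) = -2171 + (30 - 1*25) = -2171 + (30 - 25) = -2171 + 5 = -2166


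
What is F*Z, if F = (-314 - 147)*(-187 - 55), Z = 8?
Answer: 892496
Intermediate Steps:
F = 111562 (F = -461*(-242) = 111562)
F*Z = 111562*8 = 892496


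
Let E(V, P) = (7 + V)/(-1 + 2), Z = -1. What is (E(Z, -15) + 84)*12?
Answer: 1080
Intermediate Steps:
E(V, P) = 7 + V (E(V, P) = (7 + V)/1 = (7 + V)*1 = 7 + V)
(E(Z, -15) + 84)*12 = ((7 - 1) + 84)*12 = (6 + 84)*12 = 90*12 = 1080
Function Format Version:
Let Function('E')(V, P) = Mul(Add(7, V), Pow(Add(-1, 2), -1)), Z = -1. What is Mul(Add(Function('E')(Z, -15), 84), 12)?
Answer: 1080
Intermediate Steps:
Function('E')(V, P) = Add(7, V) (Function('E')(V, P) = Mul(Add(7, V), Pow(1, -1)) = Mul(Add(7, V), 1) = Add(7, V))
Mul(Add(Function('E')(Z, -15), 84), 12) = Mul(Add(Add(7, -1), 84), 12) = Mul(Add(6, 84), 12) = Mul(90, 12) = 1080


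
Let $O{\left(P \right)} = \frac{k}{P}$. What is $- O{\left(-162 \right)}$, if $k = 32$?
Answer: $\frac{16}{81} \approx 0.19753$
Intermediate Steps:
$O{\left(P \right)} = \frac{32}{P}$
$- O{\left(-162 \right)} = - \frac{32}{-162} = - \frac{32 \left(-1\right)}{162} = \left(-1\right) \left(- \frac{16}{81}\right) = \frac{16}{81}$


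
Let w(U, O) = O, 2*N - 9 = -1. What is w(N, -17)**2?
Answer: 289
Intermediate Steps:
N = 4 (N = 9/2 + (1/2)*(-1) = 9/2 - 1/2 = 4)
w(N, -17)**2 = (-17)**2 = 289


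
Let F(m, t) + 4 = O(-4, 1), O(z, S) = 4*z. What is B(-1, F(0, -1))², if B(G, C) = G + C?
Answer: 441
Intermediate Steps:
F(m, t) = -20 (F(m, t) = -4 + 4*(-4) = -4 - 16 = -20)
B(G, C) = C + G
B(-1, F(0, -1))² = (-20 - 1)² = (-21)² = 441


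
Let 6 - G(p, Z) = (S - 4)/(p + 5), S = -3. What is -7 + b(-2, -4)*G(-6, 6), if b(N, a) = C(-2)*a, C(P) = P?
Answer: -15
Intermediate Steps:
b(N, a) = -2*a
G(p, Z) = 6 + 7/(5 + p) (G(p, Z) = 6 - (-3 - 4)/(p + 5) = 6 - (-7)/(5 + p) = 6 + 7/(5 + p))
-7 + b(-2, -4)*G(-6, 6) = -7 + (-2*(-4))*((37 + 6*(-6))/(5 - 6)) = -7 + 8*((37 - 36)/(-1)) = -7 + 8*(-1*1) = -7 + 8*(-1) = -7 - 8 = -15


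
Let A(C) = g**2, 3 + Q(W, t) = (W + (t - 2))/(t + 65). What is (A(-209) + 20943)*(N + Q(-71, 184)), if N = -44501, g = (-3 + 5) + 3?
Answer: -77451493560/83 ≈ -9.3315e+8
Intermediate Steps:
Q(W, t) = -3 + (-2 + W + t)/(65 + t) (Q(W, t) = -3 + (W + (t - 2))/(t + 65) = -3 + (W + (-2 + t))/(65 + t) = -3 + (-2 + W + t)/(65 + t))
g = 5 (g = 2 + 3 = 5)
A(C) = 25 (A(C) = 5**2 = 25)
(A(-209) + 20943)*(N + Q(-71, 184)) = (25 + 20943)*(-44501 + (-197 - 71 - 2*184)/(65 + 184)) = 20968*(-44501 + (-197 - 71 - 368)/249) = 20968*(-44501 + (1/249)*(-636)) = 20968*(-44501 - 212/83) = 20968*(-3693795/83) = -77451493560/83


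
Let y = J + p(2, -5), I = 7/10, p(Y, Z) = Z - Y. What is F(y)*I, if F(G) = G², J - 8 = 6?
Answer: 343/10 ≈ 34.300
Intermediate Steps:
J = 14 (J = 8 + 6 = 14)
I = 7/10 (I = 7*(⅒) = 7/10 ≈ 0.70000)
y = 7 (y = 14 + (-5 - 1*2) = 14 + (-5 - 2) = 14 - 7 = 7)
F(y)*I = 7²*(7/10) = 49*(7/10) = 343/10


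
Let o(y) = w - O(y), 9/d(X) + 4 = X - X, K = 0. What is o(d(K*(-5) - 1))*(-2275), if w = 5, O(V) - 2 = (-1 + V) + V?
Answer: -38675/2 ≈ -19338.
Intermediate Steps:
d(X) = -9/4 (d(X) = 9/(-4 + (X - X)) = 9/(-4 + 0) = 9/(-4) = 9*(-¼) = -9/4)
O(V) = 1 + 2*V (O(V) = 2 + ((-1 + V) + V) = 2 + (-1 + 2*V) = 1 + 2*V)
o(y) = 4 - 2*y (o(y) = 5 - (1 + 2*y) = 5 + (-1 - 2*y) = 4 - 2*y)
o(d(K*(-5) - 1))*(-2275) = (4 - 2*(-9/4))*(-2275) = (4 + 9/2)*(-2275) = (17/2)*(-2275) = -38675/2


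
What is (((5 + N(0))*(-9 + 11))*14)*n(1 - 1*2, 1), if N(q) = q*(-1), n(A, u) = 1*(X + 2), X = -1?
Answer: 140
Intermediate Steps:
n(A, u) = 1 (n(A, u) = 1*(-1 + 2) = 1*1 = 1)
N(q) = -q
(((5 + N(0))*(-9 + 11))*14)*n(1 - 1*2, 1) = (((5 - 1*0)*(-9 + 11))*14)*1 = (((5 + 0)*2)*14)*1 = ((5*2)*14)*1 = (10*14)*1 = 140*1 = 140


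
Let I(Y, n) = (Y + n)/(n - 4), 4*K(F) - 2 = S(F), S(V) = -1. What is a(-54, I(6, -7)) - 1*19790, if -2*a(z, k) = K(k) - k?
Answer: -1741527/88 ≈ -19790.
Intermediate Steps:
K(F) = ¼ (K(F) = ½ + (¼)*(-1) = ½ - ¼ = ¼)
I(Y, n) = (Y + n)/(-4 + n)
a(z, k) = -⅛ + k/2 (a(z, k) = -(¼ - k)/2 = -⅛ + k/2)
a(-54, I(6, -7)) - 1*19790 = (-⅛ + ((6 - 7)/(-4 - 7))/2) - 1*19790 = (-⅛ + (-1/(-11))/2) - 19790 = (-⅛ + (-1/11*(-1))/2) - 19790 = (-⅛ + (½)*(1/11)) - 19790 = (-⅛ + 1/22) - 19790 = -7/88 - 19790 = -1741527/88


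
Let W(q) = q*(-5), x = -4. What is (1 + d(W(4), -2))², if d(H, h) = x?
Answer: 9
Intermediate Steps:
W(q) = -5*q
d(H, h) = -4
(1 + d(W(4), -2))² = (1 - 4)² = (-3)² = 9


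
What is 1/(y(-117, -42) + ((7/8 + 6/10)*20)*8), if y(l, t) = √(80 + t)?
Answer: 118/27829 - √38/55658 ≈ 0.0041294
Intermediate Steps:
1/(y(-117, -42) + ((7/8 + 6/10)*20)*8) = 1/(√(80 - 42) + ((7/8 + 6/10)*20)*8) = 1/(√38 + ((7*(⅛) + 6*(⅒))*20)*8) = 1/(√38 + ((7/8 + ⅗)*20)*8) = 1/(√38 + ((59/40)*20)*8) = 1/(√38 + (59/2)*8) = 1/(√38 + 236) = 1/(236 + √38)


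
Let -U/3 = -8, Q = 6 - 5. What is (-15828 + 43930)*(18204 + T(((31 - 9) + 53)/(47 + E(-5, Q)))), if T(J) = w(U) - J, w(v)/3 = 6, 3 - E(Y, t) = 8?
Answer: 3584171233/7 ≈ 5.1202e+8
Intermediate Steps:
Q = 1
E(Y, t) = -5 (E(Y, t) = 3 - 1*8 = 3 - 8 = -5)
U = 24 (U = -3*(-8) = 24)
w(v) = 18 (w(v) = 3*6 = 18)
T(J) = 18 - J
(-15828 + 43930)*(18204 + T(((31 - 9) + 53)/(47 + E(-5, Q)))) = (-15828 + 43930)*(18204 + (18 - ((31 - 9) + 53)/(47 - 5))) = 28102*(18204 + (18 - (22 + 53)/42)) = 28102*(18204 + (18 - 75/42)) = 28102*(18204 + (18 - 1*25/14)) = 28102*(18204 + (18 - 25/14)) = 28102*(18204 + 227/14) = 28102*(255083/14) = 3584171233/7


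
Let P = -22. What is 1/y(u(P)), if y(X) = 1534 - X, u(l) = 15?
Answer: 1/1519 ≈ 0.00065833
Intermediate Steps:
1/y(u(P)) = 1/(1534 - 1*15) = 1/(1534 - 15) = 1/1519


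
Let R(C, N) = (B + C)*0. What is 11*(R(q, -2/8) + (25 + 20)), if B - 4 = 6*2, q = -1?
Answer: 495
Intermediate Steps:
B = 16 (B = 4 + 6*2 = 4 + 12 = 16)
R(C, N) = 0 (R(C, N) = (16 + C)*0 = 0)
11*(R(q, -2/8) + (25 + 20)) = 11*(0 + (25 + 20)) = 11*(0 + 45) = 11*45 = 495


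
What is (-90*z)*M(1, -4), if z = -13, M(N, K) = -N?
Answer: -1170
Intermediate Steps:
(-90*z)*M(1, -4) = (-90*(-13))*(-1*1) = 1170*(-1) = -1170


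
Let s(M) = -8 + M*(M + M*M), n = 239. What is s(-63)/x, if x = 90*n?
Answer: -123043/10755 ≈ -11.441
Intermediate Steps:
s(M) = -8 + M*(M + M²)
x = 21510 (x = 90*239 = 21510)
s(-63)/x = (-8 + (-63)² + (-63)³)/21510 = (-8 + 3969 - 250047)*(1/21510) = -246086*1/21510 = -123043/10755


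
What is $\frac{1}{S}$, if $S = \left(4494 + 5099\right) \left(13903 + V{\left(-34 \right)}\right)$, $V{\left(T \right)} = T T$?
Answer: $\frac{1}{144460987} \approx 6.9223 \cdot 10^{-9}$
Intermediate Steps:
$V{\left(T \right)} = T^{2}$
$S = 144460987$ ($S = \left(4494 + 5099\right) \left(13903 + \left(-34\right)^{2}\right) = 9593 \left(13903 + 1156\right) = 9593 \cdot 15059 = 144460987$)
$\frac{1}{S} = \frac{1}{144460987}$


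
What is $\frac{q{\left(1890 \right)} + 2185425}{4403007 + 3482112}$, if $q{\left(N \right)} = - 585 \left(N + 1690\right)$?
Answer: $\frac{30375}{2628373} \approx 0.011557$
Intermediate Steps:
$q{\left(N \right)} = -988650 - 585 N$ ($q{\left(N \right)} = - 585 \left(1690 + N\right) = -988650 - 585 N$)
$\frac{q{\left(1890 \right)} + 2185425}{4403007 + 3482112} = \frac{\left(-988650 - 1105650\right) + 2185425}{4403007 + 3482112} = \frac{\left(-988650 - 1105650\right) + 2185425}{7885119} = \left(-2094300 + 2185425\right) \frac{1}{7885119} = 91125 \cdot \frac{1}{7885119} = \frac{30375}{2628373}$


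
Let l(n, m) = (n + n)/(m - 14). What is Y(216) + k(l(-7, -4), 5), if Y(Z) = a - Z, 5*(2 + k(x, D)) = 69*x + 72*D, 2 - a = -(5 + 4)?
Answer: -1864/15 ≈ -124.27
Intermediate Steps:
a = 11 (a = 2 - (-1)*(5 + 4) = 2 - (-1)*9 = 2 - 1*(-9) = 2 + 9 = 11)
l(n, m) = 2*n/(-14 + m) (l(n, m) = (2*n)/(-14 + m) = 2*n/(-14 + m))
k(x, D) = -2 + 69*x/5 + 72*D/5 (k(x, D) = -2 + (69*x + 72*D)/5 = -2 + (69*x/5 + 72*D/5) = -2 + 69*x/5 + 72*D/5)
Y(Z) = 11 - Z
Y(216) + k(l(-7, -4), 5) = (11 - 1*216) + (-2 + 69*(2*(-7)/(-14 - 4))/5 + (72/5)*5) = (11 - 216) + (-2 + 69*(2*(-7)/(-18))/5 + 72) = -205 + (-2 + 69*(2*(-7)*(-1/18))/5 + 72) = -205 + (-2 + (69/5)*(7/9) + 72) = -205 + (-2 + 161/15 + 72) = -205 + 1211/15 = -1864/15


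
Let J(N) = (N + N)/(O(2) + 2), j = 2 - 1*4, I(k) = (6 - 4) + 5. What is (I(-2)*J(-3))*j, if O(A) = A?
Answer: 21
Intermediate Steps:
I(k) = 7 (I(k) = 2 + 5 = 7)
j = -2 (j = 2 - 4 = -2)
J(N) = N/2 (J(N) = (N + N)/(2 + 2) = (2*N)/4 = (2*N)*(¼) = N/2)
(I(-2)*J(-3))*j = (7*((½)*(-3)))*(-2) = (7*(-3/2))*(-2) = -21/2*(-2) = 21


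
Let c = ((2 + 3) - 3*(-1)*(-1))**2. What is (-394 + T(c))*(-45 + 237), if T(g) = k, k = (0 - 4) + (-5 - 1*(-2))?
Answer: -76992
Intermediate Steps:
k = -7 (k = -4 + (-5 + 2) = -4 - 3 = -7)
c = 4 (c = (5 + 3*(-1))**2 = (5 - 3)**2 = 2**2 = 4)
T(g) = -7
(-394 + T(c))*(-45 + 237) = (-394 - 7)*(-45 + 237) = -401*192 = -76992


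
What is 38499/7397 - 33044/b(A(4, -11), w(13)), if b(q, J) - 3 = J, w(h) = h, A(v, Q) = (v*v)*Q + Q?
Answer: -60952621/29588 ≈ -2060.0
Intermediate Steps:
A(v, Q) = Q + Q*v**2 (A(v, Q) = v**2*Q + Q = Q*v**2 + Q = Q + Q*v**2)
b(q, J) = 3 + J
38499/7397 - 33044/b(A(4, -11), w(13)) = 38499/7397 - 33044/(3 + 13) = 38499*(1/7397) - 33044/16 = 38499/7397 - 33044*1/16 = 38499/7397 - 8261/4 = -60952621/29588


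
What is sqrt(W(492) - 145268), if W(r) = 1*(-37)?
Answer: 3*I*sqrt(16145) ≈ 381.19*I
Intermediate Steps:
W(r) = -37
sqrt(W(492) - 145268) = sqrt(-37 - 145268) = sqrt(-145305) = 3*I*sqrt(16145)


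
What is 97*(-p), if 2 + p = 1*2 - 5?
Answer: 485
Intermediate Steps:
p = -5 (p = -2 + (1*2 - 5) = -2 + (2 - 5) = -2 - 3 = -5)
97*(-p) = 97*(-1*(-5)) = 97*5 = 485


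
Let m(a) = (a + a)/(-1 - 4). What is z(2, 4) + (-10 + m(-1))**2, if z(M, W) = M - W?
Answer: 2254/25 ≈ 90.160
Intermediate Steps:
m(a) = -2*a/5 (m(a) = (2*a)/(-5) = (2*a)*(-1/5) = -2*a/5)
z(2, 4) + (-10 + m(-1))**2 = (2 - 1*4) + (-10 - 2/5*(-1))**2 = (2 - 4) + (-10 + 2/5)**2 = -2 + (-48/5)**2 = -2 + 2304/25 = 2254/25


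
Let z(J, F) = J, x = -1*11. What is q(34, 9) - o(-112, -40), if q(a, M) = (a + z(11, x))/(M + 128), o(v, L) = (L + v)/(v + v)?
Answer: -1343/3836 ≈ -0.35010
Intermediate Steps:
x = -11
o(v, L) = (L + v)/(2*v) (o(v, L) = (L + v)/((2*v)) = (L + v)*(1/(2*v)) = (L + v)/(2*v))
q(a, M) = (11 + a)/(128 + M) (q(a, M) = (a + 11)/(M + 128) = (11 + a)/(128 + M))
q(34, 9) - o(-112, -40) = (11 + 34)/(128 + 9) - (-40 - 112)/(2*(-112)) = 45/137 - (-1)*(-152)/(2*112) = (1/137)*45 - 1*19/28 = 45/137 - 19/28 = -1343/3836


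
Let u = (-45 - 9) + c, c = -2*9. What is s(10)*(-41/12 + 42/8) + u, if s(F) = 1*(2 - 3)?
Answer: -443/6 ≈ -73.833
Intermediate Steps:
c = -18
s(F) = -1 (s(F) = 1*(-1) = -1)
u = -72 (u = (-45 - 9) - 18 = -54 - 18 = -72)
s(10)*(-41/12 + 42/8) + u = -(-41/12 + 42/8) - 72 = -(-41*1/12 + 42*(⅛)) - 72 = -(-41/12 + 21/4) - 72 = -1*11/6 - 72 = -11/6 - 72 = -443/6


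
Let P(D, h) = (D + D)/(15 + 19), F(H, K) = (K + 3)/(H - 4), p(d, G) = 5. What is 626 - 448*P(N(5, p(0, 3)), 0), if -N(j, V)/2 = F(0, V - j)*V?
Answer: 7282/17 ≈ 428.35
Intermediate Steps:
F(H, K) = (3 + K)/(-4 + H)
N(j, V) = -2*V*(-¾ - V/4 + j/4) (N(j, V) = -2*(3 + (V - j))/(-4 + 0)*V = -2*(3 + V - j)/(-4)*V = -2*(-(3 + V - j)/4)*V = -2*(-¾ - V/4 + j/4)*V = -2*V*(-¾ - V/4 + j/4))
P(D, h) = D/17 (P(D, h) = (2*D)/34 = (2*D)*(1/34) = D/17)
626 - 448*P(N(5, p(0, 3)), 0) = 626 - 448*(½)*5*(3 + 5 - 1*5)/17 = 626 - 448*(½)*5*(3 + 5 - 5)/17 = 626 - 448*(½)*5*3/17 = 626 - 448*15/(17*2) = 626 - 448*15/34 = 626 - 3360/17 = 7282/17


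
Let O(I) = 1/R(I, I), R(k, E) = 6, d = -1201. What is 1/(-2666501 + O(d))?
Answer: -6/15999005 ≈ -3.7502e-7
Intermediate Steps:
O(I) = ⅙ (O(I) = 1/6 = ⅙)
1/(-2666501 + O(d)) = 1/(-2666501 + ⅙) = 1/(-15999005/6) = -6/15999005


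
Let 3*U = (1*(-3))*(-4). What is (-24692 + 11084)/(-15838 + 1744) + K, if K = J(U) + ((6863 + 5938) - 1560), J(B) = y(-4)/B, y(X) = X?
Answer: 325988/29 ≈ 11241.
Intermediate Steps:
U = 4 (U = ((1*(-3))*(-4))/3 = (-3*(-4))/3 = (⅓)*12 = 4)
J(B) = -4/B
K = 11240 (K = -4/4 + ((6863 + 5938) - 1560) = -4*¼ + (12801 - 1560) = -1 + 11241 = 11240)
(-24692 + 11084)/(-15838 + 1744) + K = (-24692 + 11084)/(-15838 + 1744) + 11240 = -13608/(-14094) + 11240 = -13608*(-1/14094) + 11240 = 28/29 + 11240 = 325988/29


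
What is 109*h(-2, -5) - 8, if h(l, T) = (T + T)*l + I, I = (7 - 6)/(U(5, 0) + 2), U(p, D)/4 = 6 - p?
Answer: 13141/6 ≈ 2190.2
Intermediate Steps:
U(p, D) = 24 - 4*p (U(p, D) = 4*(6 - p) = 24 - 4*p)
I = 1/6 (I = (7 - 6)/((24 - 4*5) + 2) = 1/((24 - 20) + 2) = 1/(4 + 2) = 1/6 ≈ 0.16667)
h(l, T) = 1/6 + 2*T*l (h(l, T) = (T + T)*l + 1/6 = (2*T)*l + 1/6 = 2*T*l + 1/6 = 1/6 + 2*T*l)
109*h(-2, -5) - 8 = 109*(1/6 + 2*(-5)*(-2)) - 8 = 109*(1/6 + 20) - 8 = 109*(121/6) - 8 = 13189/6 - 8 = 13141/6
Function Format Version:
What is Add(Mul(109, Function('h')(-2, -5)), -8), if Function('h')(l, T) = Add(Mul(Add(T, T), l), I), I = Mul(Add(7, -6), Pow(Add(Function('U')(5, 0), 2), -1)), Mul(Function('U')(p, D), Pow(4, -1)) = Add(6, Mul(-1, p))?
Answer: Rational(13141, 6) ≈ 2190.2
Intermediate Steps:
Function('U')(p, D) = Add(24, Mul(-4, p)) (Function('U')(p, D) = Mul(4, Add(6, Mul(-1, p))) = Add(24, Mul(-4, p)))
I = Rational(1, 6) (I = Mul(Add(7, -6), Pow(Add(Add(24, Mul(-4, 5)), 2), -1)) = Mul(1, Pow(Add(Add(24, -20), 2), -1)) = Mul(1, Pow(Add(4, 2), -1)) = Mul(1, Pow(6, -1)) = Mul(1, Rational(1, 6)) = Rational(1, 6) ≈ 0.16667)
Function('h')(l, T) = Add(Rational(1, 6), Mul(2, T, l)) (Function('h')(l, T) = Add(Mul(Add(T, T), l), Rational(1, 6)) = Add(Mul(Mul(2, T), l), Rational(1, 6)) = Add(Mul(2, T, l), Rational(1, 6)) = Add(Rational(1, 6), Mul(2, T, l)))
Add(Mul(109, Function('h')(-2, -5)), -8) = Add(Mul(109, Add(Rational(1, 6), Mul(2, -5, -2))), -8) = Add(Mul(109, Add(Rational(1, 6), 20)), -8) = Add(Mul(109, Rational(121, 6)), -8) = Add(Rational(13189, 6), -8) = Rational(13141, 6)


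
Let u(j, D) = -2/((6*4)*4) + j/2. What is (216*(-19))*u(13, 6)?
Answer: -53181/2 ≈ -26591.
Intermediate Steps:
u(j, D) = -1/48 + j/2 (u(j, D) = -2/(24*4) + j*(½) = -2/96 + j/2 = -2*1/96 + j/2 = -1/48 + j/2)
(216*(-19))*u(13, 6) = (216*(-19))*(-1/48 + (½)*13) = -4104*(-1/48 + 13/2) = -4104*311/48 = -53181/2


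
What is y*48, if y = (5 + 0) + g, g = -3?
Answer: 96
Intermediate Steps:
y = 2 (y = (5 + 0) - 3 = 5 - 3 = 2)
y*48 = 2*48 = 96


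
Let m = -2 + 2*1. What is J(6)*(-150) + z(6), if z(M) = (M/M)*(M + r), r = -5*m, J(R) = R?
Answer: -894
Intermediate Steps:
m = 0 (m = -2 + 2 = 0)
r = 0 (r = -5*0 = 0)
z(M) = M (z(M) = (M/M)*(M + 0) = 1*M = M)
J(6)*(-150) + z(6) = 6*(-150) + 6 = -900 + 6 = -894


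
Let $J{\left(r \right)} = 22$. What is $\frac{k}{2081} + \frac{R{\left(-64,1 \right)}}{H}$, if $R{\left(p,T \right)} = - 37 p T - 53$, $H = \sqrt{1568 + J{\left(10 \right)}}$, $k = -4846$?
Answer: $- \frac{4846}{2081} + \frac{463 \sqrt{1590}}{318} \approx 55.728$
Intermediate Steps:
$H = \sqrt{1590}$ ($H = \sqrt{1568 + 22} = \sqrt{1590} \approx 39.875$)
$R{\left(p,T \right)} = -53 - 37 T p$ ($R{\left(p,T \right)} = - 37 T p - 53 = -53 - 37 T p$)
$\frac{k}{2081} + \frac{R{\left(-64,1 \right)}}{H} = - \frac{4846}{2081} + \frac{-53 - 37 \left(-64\right)}{\sqrt{1590}} = \left(-4846\right) \frac{1}{2081} + \left(-53 + 2368\right) \frac{\sqrt{1590}}{1590} = - \frac{4846}{2081} + 2315 \frac{\sqrt{1590}}{1590} = - \frac{4846}{2081} + \frac{463 \sqrt{1590}}{318}$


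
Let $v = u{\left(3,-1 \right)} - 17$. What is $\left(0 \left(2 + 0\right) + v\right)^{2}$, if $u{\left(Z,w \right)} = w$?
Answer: $324$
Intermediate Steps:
$v = -18$ ($v = -1 - 17 = -18$)
$\left(0 \left(2 + 0\right) + v\right)^{2} = \left(0 \left(2 + 0\right) - 18\right)^{2} = \left(0 \cdot 2 - 18\right)^{2} = \left(0 - 18\right)^{2} = \left(-18\right)^{2} = 324$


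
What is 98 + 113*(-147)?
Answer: -16513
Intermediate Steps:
98 + 113*(-147) = 98 - 16611 = -16513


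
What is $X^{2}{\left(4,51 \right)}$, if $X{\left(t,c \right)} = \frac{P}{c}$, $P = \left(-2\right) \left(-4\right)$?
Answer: $\frac{64}{2601} \approx 0.024606$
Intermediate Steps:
$P = 8$
$X{\left(t,c \right)} = \frac{8}{c}$
$X^{2}{\left(4,51 \right)} = \left(\frac{8}{51}\right)^{2} = \frac{64}{2601}$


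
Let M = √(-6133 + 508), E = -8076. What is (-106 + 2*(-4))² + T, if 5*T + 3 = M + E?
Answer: 56901/5 + 15*I ≈ 11380.0 + 15.0*I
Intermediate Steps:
M = 75*I (M = √(-5625) = 75*I ≈ 75.0*I)
T = -8079/5 + 15*I (T = -⅗ + (75*I - 8076)/5 = -⅗ + (-8076 + 75*I)/5 = -⅗ + (-8076/5 + 15*I) = -8079/5 + 15*I ≈ -1615.8 + 15.0*I)
(-106 + 2*(-4))² + T = (-106 + 2*(-4))² + (-8079/5 + 15*I) = (-106 - 8)² + (-8079/5 + 15*I) = (-114)² + (-8079/5 + 15*I) = 12996 + (-8079/5 + 15*I) = 56901/5 + 15*I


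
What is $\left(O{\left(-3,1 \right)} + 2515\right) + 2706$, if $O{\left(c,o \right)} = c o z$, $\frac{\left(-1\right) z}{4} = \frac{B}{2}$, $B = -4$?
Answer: $5197$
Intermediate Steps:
$z = 8$ ($z = - 4 \left(- \frac{4}{2}\right) = - 4 \left(\left(-4\right) \frac{1}{2}\right) = \left(-4\right) \left(-2\right) = 8$)
$O{\left(c,o \right)} = 8 c o$ ($O{\left(c,o \right)} = c o 8 = 8 c o$)
$\left(O{\left(-3,1 \right)} + 2515\right) + 2706 = \left(8 \left(-3\right) 1 + 2515\right) + 2706 = \left(-24 + 2515\right) + 2706 = 2491 + 2706 = 5197$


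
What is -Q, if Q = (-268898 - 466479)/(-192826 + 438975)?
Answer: 735377/246149 ≈ 2.9875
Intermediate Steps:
Q = -735377/246149 ≈ -2.9875
-Q = -1*(-735377/246149) = 735377/246149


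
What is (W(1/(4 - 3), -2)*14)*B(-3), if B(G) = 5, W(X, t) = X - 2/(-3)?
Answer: 350/3 ≈ 116.67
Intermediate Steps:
W(X, t) = ⅔ + X (W(X, t) = X - 2*(-1)/3 = X - 1*(-⅔) = X + ⅔ = ⅔ + X)
(W(1/(4 - 3), -2)*14)*B(-3) = ((⅔ + 1/(4 - 3))*14)*5 = ((⅔ + 1/1)*14)*5 = ((⅔ + 1)*14)*5 = ((5/3)*14)*5 = (70/3)*5 = 350/3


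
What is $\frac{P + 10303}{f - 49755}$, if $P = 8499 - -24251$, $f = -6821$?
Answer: $- \frac{43053}{56576} \approx -0.76098$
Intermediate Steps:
$P = 32750$ ($P = 8499 + 24251 = 32750$)
$\frac{P + 10303}{f - 49755} = \frac{32750 + 10303}{-6821 - 49755} = \frac{43053}{-56576} = 43053 \left(- \frac{1}{56576}\right) = - \frac{43053}{56576}$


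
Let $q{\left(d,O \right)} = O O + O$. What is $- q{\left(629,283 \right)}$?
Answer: $-80372$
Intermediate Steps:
$q{\left(d,O \right)} = O + O^{2}$ ($q{\left(d,O \right)} = O^{2} + O = O + O^{2}$)
$- q{\left(629,283 \right)} = - 283 \left(1 + 283\right) = - 283 \cdot 284 = \left(-1\right) 80372 = -80372$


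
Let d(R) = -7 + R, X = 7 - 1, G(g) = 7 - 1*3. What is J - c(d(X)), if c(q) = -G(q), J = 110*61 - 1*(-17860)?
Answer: 24574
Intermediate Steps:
G(g) = 4 (G(g) = 7 - 3 = 4)
X = 6
J = 24570 (J = 6710 + 17860 = 24570)
c(q) = -4 (c(q) = -1*4 = -4)
J - c(d(X)) = 24570 - 1*(-4) = 24570 + 4 = 24574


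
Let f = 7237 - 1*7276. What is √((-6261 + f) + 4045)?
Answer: I*√2255 ≈ 47.487*I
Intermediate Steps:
f = -39 (f = 7237 - 7276 = -39)
√((-6261 + f) + 4045) = √((-6261 - 39) + 4045) = √(-6300 + 4045) = √(-2255) = I*√2255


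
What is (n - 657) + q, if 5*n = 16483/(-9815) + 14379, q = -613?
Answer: 78788152/49075 ≈ 1605.5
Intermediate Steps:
n = 141113402/49075 (n = (16483/(-9815) + 14379)/5 = (16483*(-1/9815) + 14379)/5 = (-16483/9815 + 14379)/5 = (⅕)*(141113402/9815) = 141113402/49075 ≈ 2875.5)
(n - 657) + q = (141113402/49075 - 657) - 613 = 108871127/49075 - 613 = 78788152/49075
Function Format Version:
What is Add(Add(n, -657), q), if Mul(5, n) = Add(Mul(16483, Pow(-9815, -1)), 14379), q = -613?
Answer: Rational(78788152, 49075) ≈ 1605.5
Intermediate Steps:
n = Rational(141113402, 49075) (n = Mul(Rational(1, 5), Add(Mul(16483, Pow(-9815, -1)), 14379)) = Mul(Rational(1, 5), Add(Mul(16483, Rational(-1, 9815)), 14379)) = Mul(Rational(1, 5), Add(Rational(-16483, 9815), 14379)) = Mul(Rational(1, 5), Rational(141113402, 9815)) = Rational(141113402, 49075) ≈ 2875.5)
Add(Add(n, -657), q) = Add(Add(Rational(141113402, 49075), -657), -613) = Add(Rational(108871127, 49075), -613) = Rational(78788152, 49075)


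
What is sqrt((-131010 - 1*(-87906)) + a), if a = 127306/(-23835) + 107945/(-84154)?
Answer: I*sqrt(3539713133894571204690)/286544370 ≈ 207.63*I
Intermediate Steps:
a = -1898025457/286544370 (a = 127306*(-1/23835) + 107945*(-1/84154) = -127306/23835 - 107945/84154 = -1898025457/286544370 ≈ -6.6238)
sqrt((-131010 - 1*(-87906)) + a) = sqrt((-131010 - 1*(-87906)) - 1898025457/286544370) = sqrt((-131010 + 87906) - 1898025457/286544370) = sqrt(-43104 - 1898025457/286544370) = sqrt(-12353106549937/286544370) = I*sqrt(3539713133894571204690)/286544370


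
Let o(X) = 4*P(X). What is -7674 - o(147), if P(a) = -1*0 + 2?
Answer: -7682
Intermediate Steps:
P(a) = 2 (P(a) = 0 + 2 = 2)
o(X) = 8 (o(X) = 4*2 = 8)
-7674 - o(147) = -7674 - 1*8 = -7674 - 8 = -7682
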